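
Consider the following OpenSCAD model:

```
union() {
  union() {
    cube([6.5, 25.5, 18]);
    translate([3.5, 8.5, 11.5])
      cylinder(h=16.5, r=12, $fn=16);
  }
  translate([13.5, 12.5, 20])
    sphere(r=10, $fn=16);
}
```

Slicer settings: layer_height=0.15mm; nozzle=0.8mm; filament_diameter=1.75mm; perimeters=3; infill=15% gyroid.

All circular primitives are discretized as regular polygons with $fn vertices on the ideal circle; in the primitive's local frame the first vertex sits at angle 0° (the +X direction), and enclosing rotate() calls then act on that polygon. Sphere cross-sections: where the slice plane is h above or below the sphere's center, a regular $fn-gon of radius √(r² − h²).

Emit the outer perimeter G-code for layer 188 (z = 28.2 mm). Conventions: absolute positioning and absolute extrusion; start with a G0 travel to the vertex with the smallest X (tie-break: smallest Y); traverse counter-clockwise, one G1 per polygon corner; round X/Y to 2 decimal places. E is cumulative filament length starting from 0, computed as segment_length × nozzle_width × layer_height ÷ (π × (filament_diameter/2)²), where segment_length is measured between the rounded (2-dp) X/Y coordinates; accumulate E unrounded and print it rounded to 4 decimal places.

G0 X7.78 Y12.50 Z28.20
G1 X8.21 Y10.31 E0.1113
G1 X9.45 Y8.45 E0.2229
G1 X11.31 Y7.21 E0.3344
G1 X13.50 Y6.78 E0.4457
G1 X15.69 Y7.21 E0.5571
G1 X17.55 Y8.45 E0.6686
G1 X18.79 Y10.31 E0.7801
G1 X19.22 Y12.50 E0.8915
G1 X18.79 Y14.69 E1.0028
G1 X17.55 Y16.55 E1.1144
G1 X15.69 Y17.79 E1.2259
G1 X13.50 Y18.22 E1.3372
G1 X11.31 Y17.79 E1.4486
G1 X9.45 Y16.55 E1.5601
G1 X8.21 Y14.69 E1.6716
G1 X7.78 Y12.50 E1.7830

At z = 28.2 mm: the cube is not intersected at this z (z outside [0, 18]); the cylinder at (3.5, 8.5) does not reach this height (z outside [11.5, 28]); Combining (union): nothing is present at this height; the sphere at (13.5, 12.5): section is a regular 16-gon, circumradius = √(r²−h²) = √(10²−8.2²) = 5.724; Combining (union): only the r=10 sphere at (13.5, 12.5) is present, so the union is just that shape — 1 connected region. The outline is a single polygon with 16 vertices. Extrusion per mm of travel: 0.8 × 0.15 / (π × 0.875²) = 0.049890. Accumulating E over each segment gives final E = 1.7830.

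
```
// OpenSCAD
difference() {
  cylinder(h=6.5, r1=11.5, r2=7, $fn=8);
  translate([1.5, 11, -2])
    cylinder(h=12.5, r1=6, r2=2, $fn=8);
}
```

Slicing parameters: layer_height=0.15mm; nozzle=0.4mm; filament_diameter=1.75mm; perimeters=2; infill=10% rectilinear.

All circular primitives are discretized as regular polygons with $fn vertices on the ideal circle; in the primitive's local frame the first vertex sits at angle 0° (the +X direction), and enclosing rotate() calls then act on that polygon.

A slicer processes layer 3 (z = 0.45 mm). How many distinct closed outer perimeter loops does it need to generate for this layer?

1

At z = 0.45 mm: the cone contributes a regular 8-gon of circumradius 11.188 (interpolated between r1=11.5 and r2=7 at t=0.069); the cone at (1.5, 11) (r1=6→r2=2) has section circumradius 5.216 here — a regular 8-gon; After the difference (first − rest): starting from the cone, the cone at (1.5, 11) partially overlaps it — only the 29.75 mm² overlap (of its 76.95 mm²) is removed, clipping the outline — 1 connected region. The result has 1 disconnected region.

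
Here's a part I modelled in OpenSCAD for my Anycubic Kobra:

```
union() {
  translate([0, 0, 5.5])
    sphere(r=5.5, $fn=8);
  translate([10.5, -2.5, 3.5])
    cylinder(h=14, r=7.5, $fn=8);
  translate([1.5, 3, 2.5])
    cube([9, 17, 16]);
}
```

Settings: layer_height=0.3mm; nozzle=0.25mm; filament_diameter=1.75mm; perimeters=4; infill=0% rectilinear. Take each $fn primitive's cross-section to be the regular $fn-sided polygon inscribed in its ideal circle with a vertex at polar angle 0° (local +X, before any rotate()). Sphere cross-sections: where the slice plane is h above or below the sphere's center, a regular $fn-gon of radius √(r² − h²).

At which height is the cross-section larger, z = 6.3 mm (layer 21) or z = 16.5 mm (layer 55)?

layer 21 (z = 6.3 mm)

Layer 21 (z = 6.3): the sphere: section is a regular 8-gon, circumradius = √(r²−h²) = √(5.5²−0.8²) = 5.442 (area = (8/2)·5.442²·sin(360°/8) = 83.75 mm²); the cylinder at (10.5, -2.5): section is a regular 8-gon, circumradius r=7.5 (area = (8/2)·7.500²·sin(360°/8) = 159.10 mm²); the cube at (1.5, 3) is present — its section is the full 9×17 rectangle (area 153.00 mm²); Taking the union: the regions partially overlap — summed areas 395.85 mm² minus the doubly-counted overlap 13.97 mm² gives 381.87 mm² — area = 381.87 mm². So its area = 381.87 mm². Layer 55 (z = 16.5): the sphere does not reach this height (|z−center|=11.000 > r=5.5); the r=7.5 cylinder at (10.5, -2.5) gives a regular 8-gon of circumradius 7.5 (constant along its height) (area = (8/2)·7.500²·sin(360°/8) = 159.10 mm²); the 9×17 cube at (1.5, 3) contributes its full rectangle (area 153.00 mm²); Taking the union: the regions partially overlap — summed areas 312.10 mm² minus the doubly-counted overlap 4.83 mm² gives 307.27 mm² — area = 307.27 mm². So its area = 307.27 mm². Layer 21 is larger (381.87 vs 307.27 mm²).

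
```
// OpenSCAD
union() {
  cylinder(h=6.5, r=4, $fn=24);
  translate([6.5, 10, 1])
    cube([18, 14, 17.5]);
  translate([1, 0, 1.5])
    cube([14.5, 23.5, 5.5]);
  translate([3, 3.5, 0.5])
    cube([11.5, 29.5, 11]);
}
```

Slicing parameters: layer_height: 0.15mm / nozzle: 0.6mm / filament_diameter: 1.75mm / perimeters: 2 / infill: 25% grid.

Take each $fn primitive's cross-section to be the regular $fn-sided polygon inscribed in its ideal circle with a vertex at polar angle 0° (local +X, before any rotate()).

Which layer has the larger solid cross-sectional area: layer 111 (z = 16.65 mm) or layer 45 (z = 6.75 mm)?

layer 45 (z = 6.75 mm)

Layer 111 (z = 16.65): the cylinder is not intersected at this z (z outside [0, 6.5]); the 18×14 cube at (6.5, 10) contributes its full rectangle (area 252.00 mm²); the cube at (1, 0) does not reach this height (z outside [1.5, 7]); the cube at (3, 3.5) does not reach this height (z outside [0.5, 11.5]); Merging all regions: only the 18×14 cube at (6.5, 10) is present, so the union is just that shape — area = 252.00 mm². So its area = 252.00 mm². Layer 45 (z = 6.75): the cylinder does not reach this height (z outside [0, 6.5]); the 18×14 cube at (6.5, 10) contributes its full rectangle (area 252.00 mm²); the cube at (1, 0) is present — its section is the full 14.5×23.5 rectangle (area 340.75 mm²); the 11.5×29.5 cube at (3, 3.5) contributes its full rectangle (area 339.25 mm²); Combining (union): the regions partially overlap — summed areas 932.00 mm² minus the doubly-counted overlap 355.50 mm² gives 576.50 mm² — area = 576.50 mm². So its area = 576.50 mm². Layer 45 is larger (576.50 vs 252.00 mm²).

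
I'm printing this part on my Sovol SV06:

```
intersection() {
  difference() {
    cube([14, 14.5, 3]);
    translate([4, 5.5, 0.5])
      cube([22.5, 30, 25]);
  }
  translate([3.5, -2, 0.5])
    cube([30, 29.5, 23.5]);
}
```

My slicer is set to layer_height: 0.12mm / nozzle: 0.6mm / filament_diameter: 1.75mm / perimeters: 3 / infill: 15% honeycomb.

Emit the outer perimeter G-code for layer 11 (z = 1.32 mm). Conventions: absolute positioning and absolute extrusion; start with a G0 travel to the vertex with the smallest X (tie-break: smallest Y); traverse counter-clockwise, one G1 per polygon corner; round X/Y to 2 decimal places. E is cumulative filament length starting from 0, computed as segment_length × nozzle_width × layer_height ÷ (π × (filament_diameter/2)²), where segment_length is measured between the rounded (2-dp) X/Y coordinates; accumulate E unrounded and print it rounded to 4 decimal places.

At z = 1.32 mm: the cube is present — its section is the full 14×14.5 rectangle; the cube at (4, 5.5) (footprint 22.5×30) is included at this height; Taking the first minus the rest: starting from the 14×14.5 cube, the 22.5×30 cube at (4, 5.5) partially overlaps it — only the 90.00 mm² overlap (of its 675.00 mm²) is removed, clipping the outline — 1 connected region; the cube at (3.5, -2) is present — its section is the full 30×29.5 rectangle; After intersecting: the 30×29.5 cube at (3.5, -2) partially overlaps that combined region; clipping to the common part keeps 62.25 mm² — 1 connected region. The outline is a single polygon with 6 vertices. Extrusion per mm of travel: 0.6 × 0.12 / (π × 0.875²) = 0.029934. Accumulating E over each segment gives final E = 1.4967.

G0 X3.50 Y0.00 Z1.32
G1 X14.00 Y0.00 E0.3143
G1 X14.00 Y5.50 E0.4789
G1 X4.00 Y5.50 E0.7783
G1 X4.00 Y14.50 E1.0477
G1 X3.50 Y14.50 E1.0627
G1 X3.50 Y0.00 E1.4967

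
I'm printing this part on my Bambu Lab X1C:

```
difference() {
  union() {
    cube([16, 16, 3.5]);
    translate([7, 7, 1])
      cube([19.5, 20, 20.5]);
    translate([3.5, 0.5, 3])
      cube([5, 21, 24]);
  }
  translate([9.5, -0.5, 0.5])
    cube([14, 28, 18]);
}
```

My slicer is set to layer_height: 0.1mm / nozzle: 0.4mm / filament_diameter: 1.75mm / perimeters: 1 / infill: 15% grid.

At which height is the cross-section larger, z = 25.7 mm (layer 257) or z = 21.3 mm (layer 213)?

Layer 257 (z = 25.7): the cube is absent (z outside [0, 3.5]); the cube at (7, 7) does not reach this height (z outside [1, 21.5]); the cube at (3.5, 0.5) (footprint 5×21) is included at this height (area 105.00 mm²); Merging all regions: only the 5×21 cube at (3.5, 0.5) is present, so the union is just that shape — area = 105.00 mm²; the cube at (9.5, -0.5) is not intersected at this z (z outside [0.5, 18.5]); Taking the first minus the rest: none of the subtracted shapes is present at this height, so that combined region is unchanged — area = 105.00 mm². So its area = 105.00 mm². Layer 213 (z = 21.3): the cube does not reach this height (z outside [0, 3.5]); the cube at (7, 7) is present — its section is the full 19.5×20 rectangle (area 390.00 mm²); the 5×21 cube at (3.5, 0.5) contributes its full rectangle (area 105.00 mm²); Merging all regions: the regions partially overlap — summed areas 495.00 mm² minus the doubly-counted overlap 21.75 mm² gives 473.25 mm² — area = 473.25 mm²; the cube at (9.5, -0.5) is not intersected at this z (z outside [0.5, 18.5]); Taking the first minus the rest: none of the subtracted shapes is present at this height, so the result so far is unchanged — area = 473.25 mm². So its area = 473.25 mm². Layer 213 is larger (473.25 vs 105.00 mm²).

layer 213 (z = 21.3 mm)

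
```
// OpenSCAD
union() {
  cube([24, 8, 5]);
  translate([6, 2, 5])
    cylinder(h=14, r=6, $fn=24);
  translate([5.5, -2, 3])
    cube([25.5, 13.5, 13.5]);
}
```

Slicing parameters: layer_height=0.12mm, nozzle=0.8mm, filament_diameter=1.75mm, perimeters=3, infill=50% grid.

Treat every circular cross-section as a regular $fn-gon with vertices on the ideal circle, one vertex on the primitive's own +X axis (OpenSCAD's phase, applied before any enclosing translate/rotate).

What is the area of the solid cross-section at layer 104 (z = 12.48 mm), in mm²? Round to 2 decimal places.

At z = 12.48 mm: the cube is not intersected at this z (z outside [0, 5]); the cylinder at (6, 2): section is a regular 24-gon, circumradius r=6 (area = (24/2)·6.000²·sin(360°/24) = 111.81 mm²); the cube at (5.5, -2) (footprint 25.5×13.5) is included at this height (area 344.25 mm²); Taking the union: the regions partially overlap — summed areas 456.06 mm² minus the doubly-counted overlap 54.86 mm² gives 401.20 mm² — area = 401.20 mm². Overall, the cross-section is a single solid region. Net area = 401.20 mm².

401.20 mm²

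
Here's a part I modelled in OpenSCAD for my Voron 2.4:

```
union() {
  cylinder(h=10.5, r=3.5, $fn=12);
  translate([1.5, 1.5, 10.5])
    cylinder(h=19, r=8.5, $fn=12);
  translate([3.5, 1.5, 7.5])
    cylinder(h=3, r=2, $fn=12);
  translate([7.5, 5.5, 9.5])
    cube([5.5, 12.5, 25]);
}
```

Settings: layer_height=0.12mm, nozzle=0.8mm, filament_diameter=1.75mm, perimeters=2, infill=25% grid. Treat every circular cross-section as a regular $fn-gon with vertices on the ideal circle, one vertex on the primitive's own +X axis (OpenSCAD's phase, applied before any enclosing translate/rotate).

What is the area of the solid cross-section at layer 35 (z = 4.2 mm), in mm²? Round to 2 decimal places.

At z = 4.2 mm: the cylinder: section is a regular 12-gon, circumradius r=3.5 (area = (12/2)·3.500²·sin(360°/12) = 36.75 mm²); the cylinder at (1.5, 1.5) is not intersected at this z (z outside [10.5, 29.5]); the cylinder at (3.5, 1.5) is not intersected at this z (z outside [7.5, 10.5]); the cube at (7.5, 5.5) is absent (z outside [9.5, 34.5]); Taking the union: only the r=3.5 cylinder is present, so the union is just that shape — area = 36.75 mm². Overall, the cross-section is a single solid region. Net area = 36.75 mm².

36.75 mm²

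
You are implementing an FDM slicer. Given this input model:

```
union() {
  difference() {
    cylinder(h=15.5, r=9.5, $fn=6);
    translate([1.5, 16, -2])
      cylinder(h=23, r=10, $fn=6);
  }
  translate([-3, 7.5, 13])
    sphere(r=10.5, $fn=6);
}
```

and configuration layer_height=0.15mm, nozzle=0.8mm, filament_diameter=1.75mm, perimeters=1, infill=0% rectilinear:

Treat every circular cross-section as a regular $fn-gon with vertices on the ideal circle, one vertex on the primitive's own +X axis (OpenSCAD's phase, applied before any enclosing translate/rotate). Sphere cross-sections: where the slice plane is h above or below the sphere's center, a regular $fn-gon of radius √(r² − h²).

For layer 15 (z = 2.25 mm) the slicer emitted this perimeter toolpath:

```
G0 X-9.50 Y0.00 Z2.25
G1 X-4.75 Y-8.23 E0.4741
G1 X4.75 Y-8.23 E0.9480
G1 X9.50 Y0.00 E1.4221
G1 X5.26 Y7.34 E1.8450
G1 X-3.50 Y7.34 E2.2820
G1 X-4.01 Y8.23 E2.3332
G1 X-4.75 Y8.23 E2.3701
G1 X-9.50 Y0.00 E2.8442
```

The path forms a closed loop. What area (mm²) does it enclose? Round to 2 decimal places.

Apply the shoelace formula to the sequence of (X, Y) vertices; enclosed area = 226.74 mm².

226.74 mm²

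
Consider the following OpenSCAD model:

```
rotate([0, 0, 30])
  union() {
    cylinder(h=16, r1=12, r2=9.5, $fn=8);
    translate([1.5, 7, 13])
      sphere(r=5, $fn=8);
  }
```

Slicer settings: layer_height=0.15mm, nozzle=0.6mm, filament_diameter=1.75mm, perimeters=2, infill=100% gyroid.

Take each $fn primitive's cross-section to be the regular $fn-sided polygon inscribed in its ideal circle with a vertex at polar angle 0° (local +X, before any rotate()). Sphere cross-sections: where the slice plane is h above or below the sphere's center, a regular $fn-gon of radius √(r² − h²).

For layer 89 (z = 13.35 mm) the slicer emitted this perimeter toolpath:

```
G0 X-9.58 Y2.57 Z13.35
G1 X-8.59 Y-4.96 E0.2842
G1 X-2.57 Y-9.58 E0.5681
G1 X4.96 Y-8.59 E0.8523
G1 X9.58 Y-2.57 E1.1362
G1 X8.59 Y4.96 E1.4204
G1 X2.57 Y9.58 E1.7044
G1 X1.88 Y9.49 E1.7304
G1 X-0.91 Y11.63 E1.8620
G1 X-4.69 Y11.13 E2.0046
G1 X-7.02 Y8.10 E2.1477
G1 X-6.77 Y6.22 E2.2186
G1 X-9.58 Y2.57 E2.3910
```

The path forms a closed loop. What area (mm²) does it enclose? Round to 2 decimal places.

296.11 mm²

Apply the shoelace formula to the sequence of (X, Y) vertices; enclosed area = 296.11 mm².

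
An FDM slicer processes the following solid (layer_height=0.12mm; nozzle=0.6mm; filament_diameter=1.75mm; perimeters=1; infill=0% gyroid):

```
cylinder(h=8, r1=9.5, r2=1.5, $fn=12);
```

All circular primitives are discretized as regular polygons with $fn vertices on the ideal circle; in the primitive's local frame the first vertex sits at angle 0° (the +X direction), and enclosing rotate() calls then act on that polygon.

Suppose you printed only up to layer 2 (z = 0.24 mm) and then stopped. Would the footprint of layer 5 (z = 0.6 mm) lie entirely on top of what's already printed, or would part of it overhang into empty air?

entirely on top

Compare the two slices. At z = 0.24: the cone contributes a regular 12-gon of circumradius 9.260 (interpolated between r1=9.5 and r2=1.5 at t=0.030) (area = (12/2)·9.260²·sin(360°/12) = 257.24 mm²). At z = 0.6: the cone (r1=9.5→r2=1.5) has section circumradius 8.900 here — a regular 12-gon (area = (12/2)·8.900²·sin(360°/12) = 237.63 mm²). Checking containment: the cross-section at z = 0.6 is a subset of the cross-section at z = 0.24.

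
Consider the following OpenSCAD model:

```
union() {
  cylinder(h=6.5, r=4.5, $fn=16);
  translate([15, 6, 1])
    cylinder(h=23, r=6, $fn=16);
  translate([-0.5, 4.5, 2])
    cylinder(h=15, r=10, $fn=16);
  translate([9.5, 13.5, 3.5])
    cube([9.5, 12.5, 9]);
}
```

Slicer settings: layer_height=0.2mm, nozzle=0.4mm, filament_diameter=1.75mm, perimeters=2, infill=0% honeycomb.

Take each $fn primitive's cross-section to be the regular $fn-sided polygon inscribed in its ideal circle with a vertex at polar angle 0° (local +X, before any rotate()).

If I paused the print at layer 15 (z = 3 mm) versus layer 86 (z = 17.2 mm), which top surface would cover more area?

layer 15 (z = 3 mm)

Layer 15 (z = 3): the cylinder: section is a regular 16-gon, circumradius r=4.5 (area = (16/2)·4.500²·sin(360°/16) = 61.99 mm²); the r=6 cylinder at (15, 6) gives a regular 16-gon of circumradius 6 (constant along its height) (area = (16/2)·6.000²·sin(360°/16) = 110.21 mm²); the r=10 cylinder at (-0.5, 4.5) gives a regular 16-gon of circumradius 10 (constant along its height) (area = (16/2)·10.000²·sin(360°/16) = 306.15 mm²); the cube at (9.5, 13.5) is not intersected at this z (z outside [3.5, 12.5]); Merging all regions: the regions partially overlap — summed areas 478.35 mm² minus the doubly-counted overlap 62.40 mm² gives 415.95 mm² — area = 415.95 mm². So its area = 415.95 mm². Layer 86 (z = 17.2): the cylinder is absent (z outside [0, 6.5]); the r=6 cylinder at (15, 6) contributes a regular 16-gon of circumradius 6 (area = (16/2)·6.000²·sin(360°/16) = 110.21 mm²); the cylinder at (-0.5, 4.5) is absent (z outside [2, 17]); the cube at (9.5, 13.5) does not reach this height (z outside [3.5, 12.5]); Merging all regions: only the r=6 cylinder at (15, 6) is present, so the union is just that shape — area = 110.21 mm². So its area = 110.21 mm². Layer 15 is larger (415.95 vs 110.21 mm²).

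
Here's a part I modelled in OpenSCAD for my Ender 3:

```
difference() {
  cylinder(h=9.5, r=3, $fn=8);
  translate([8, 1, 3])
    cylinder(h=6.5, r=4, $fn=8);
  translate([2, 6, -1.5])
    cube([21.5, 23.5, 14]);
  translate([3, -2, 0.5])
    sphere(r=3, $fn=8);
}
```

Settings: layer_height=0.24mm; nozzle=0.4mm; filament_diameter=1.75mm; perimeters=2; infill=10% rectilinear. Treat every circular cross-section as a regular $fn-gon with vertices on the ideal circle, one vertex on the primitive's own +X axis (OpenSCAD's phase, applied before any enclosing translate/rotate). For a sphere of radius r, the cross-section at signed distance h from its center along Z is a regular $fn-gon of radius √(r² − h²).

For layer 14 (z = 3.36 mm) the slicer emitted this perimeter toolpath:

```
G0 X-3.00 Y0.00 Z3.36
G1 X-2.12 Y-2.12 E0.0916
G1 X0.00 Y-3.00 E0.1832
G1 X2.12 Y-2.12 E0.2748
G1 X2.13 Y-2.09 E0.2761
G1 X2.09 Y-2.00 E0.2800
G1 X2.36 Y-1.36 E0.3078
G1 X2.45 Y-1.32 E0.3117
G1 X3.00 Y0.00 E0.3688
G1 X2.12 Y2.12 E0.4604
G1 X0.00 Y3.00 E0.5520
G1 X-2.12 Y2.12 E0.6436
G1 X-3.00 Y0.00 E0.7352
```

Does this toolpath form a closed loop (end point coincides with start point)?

Start point (G0): (-3.00, 0.00). End point (last G1): the path returns to the start — closed.

yes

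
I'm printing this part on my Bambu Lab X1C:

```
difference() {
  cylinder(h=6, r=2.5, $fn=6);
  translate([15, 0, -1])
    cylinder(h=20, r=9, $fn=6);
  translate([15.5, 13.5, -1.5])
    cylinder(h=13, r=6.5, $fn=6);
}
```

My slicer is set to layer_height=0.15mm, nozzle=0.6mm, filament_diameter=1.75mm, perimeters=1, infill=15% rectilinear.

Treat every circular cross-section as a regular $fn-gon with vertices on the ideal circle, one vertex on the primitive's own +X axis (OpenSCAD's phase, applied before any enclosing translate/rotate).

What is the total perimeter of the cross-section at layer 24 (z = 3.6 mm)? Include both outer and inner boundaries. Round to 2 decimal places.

15.00 mm

At z = 3.6 mm: the r=2.5 cylinder contributes a regular 6-gon of circumradius 2.5 (perimeter = 2·6·2.500·sin(180°/6) = 15.00 mm); the r=9 cylinder at (15, 0) gives a regular 6-gon of circumradius 9 (constant along its height) (perimeter = 2·6·9.000·sin(180°/6) = 54.00 mm); the r=6.5 cylinder at (15.5, 13.5) gives a regular 6-gon of circumradius 6.5 (constant along its height) (perimeter = 2·6·6.500·sin(180°/6) = 39.00 mm); Taking the first minus the rest: starting from the r=2.5 cylinder, the r=9 cylinder at (15, 0) misses the remaining region (no effect); the r=6.5 cylinder at (15.5, 13.5) misses the remaining region (no effect) — boundary = 15.00 mm. Overall, the cross-section is a single solid region. Total boundary length (outer) = 15.00 mm.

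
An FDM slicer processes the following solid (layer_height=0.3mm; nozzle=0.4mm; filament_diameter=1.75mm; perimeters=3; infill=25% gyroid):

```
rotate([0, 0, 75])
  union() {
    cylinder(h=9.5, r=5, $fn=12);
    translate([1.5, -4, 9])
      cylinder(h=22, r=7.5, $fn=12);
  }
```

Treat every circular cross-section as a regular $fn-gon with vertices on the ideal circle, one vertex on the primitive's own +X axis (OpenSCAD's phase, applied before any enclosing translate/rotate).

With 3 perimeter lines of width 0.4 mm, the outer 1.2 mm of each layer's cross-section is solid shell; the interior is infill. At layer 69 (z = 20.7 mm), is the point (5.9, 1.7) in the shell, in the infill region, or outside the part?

infill

At z = 20.7 mm: the cylinder does not reach this height (z outside [0, 9.5]); the r=7.5 cylinder at (1.5, -4) contributes a regular 12-gon of circumradius 7.5; Combining (union): only the r=7.5 cylinder at (1.5, -4) is present, so the union is just that shape — 1 connected region; (rotated 75° about Z; rotation is an isometry so areas/perimeters/island counts are preserved). Overall, the cross-section is a single solid region. Undo the 75° rotation: the query point maps to (3.169, -5.259) in the un-rotated model frame. The nearest boundary edge runs (5.25, -10.50)→(8.00, -7.75); distance from the point to it = 5.17 mm. The point is inside the cross-section and 5.17 mm from the nearest boundary — more than the 1.2 mm shell width (3 × 0.4), so it's in the infill interior.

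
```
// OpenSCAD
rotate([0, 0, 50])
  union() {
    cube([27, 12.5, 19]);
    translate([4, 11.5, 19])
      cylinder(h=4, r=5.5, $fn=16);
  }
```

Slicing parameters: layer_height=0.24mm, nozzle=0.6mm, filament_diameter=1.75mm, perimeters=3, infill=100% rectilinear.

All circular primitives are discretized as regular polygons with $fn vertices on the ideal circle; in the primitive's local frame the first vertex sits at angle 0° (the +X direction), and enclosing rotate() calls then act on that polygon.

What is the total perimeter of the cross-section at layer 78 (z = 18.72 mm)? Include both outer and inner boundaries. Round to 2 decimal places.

At z = 18.72 mm: the 27×12.5 cube contributes its full rectangle (perimeter 79.00 mm); the cylinder at (4, 11.5) does not reach this height (z outside [19, 23]); Merging all regions: only the 27×12.5 cube is present, so the union is just that shape — boundary = 79.00 mm; (rotated 50° about Z; rotation is an isometry so areas/perimeters/island counts are preserved). Overall, the cross-section is a single solid region. Total boundary length (outer) = 79.00 mm.

79.00 mm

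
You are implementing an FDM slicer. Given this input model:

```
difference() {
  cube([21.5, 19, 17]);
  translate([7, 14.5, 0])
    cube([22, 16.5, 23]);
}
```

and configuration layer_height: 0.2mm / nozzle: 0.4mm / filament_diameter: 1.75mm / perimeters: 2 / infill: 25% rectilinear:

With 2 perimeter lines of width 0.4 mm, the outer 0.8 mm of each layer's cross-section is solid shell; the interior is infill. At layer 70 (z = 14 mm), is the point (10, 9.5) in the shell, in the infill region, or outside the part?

At z = 14 mm: the cube (footprint 21.5×19) is included at this height; the cube at (7, 14.5) is present — its section is the full 22×16.5 rectangle; After the difference (first − rest): starting from the 21.5×19 cube, the 22×16.5 cube at (7, 14.5) partially overlaps it — only the 65.25 mm² overlap (of its 363.00 mm²) is removed, clipping the outline — 1 connected region. Overall, the cross-section is a single solid region. The nearest boundary edge runs (7.00, 14.50)→(21.50, 14.50); distance from the point to it = 5.00 mm. The point is inside the cross-section and 5.00 mm from the nearest boundary — more than the 0.8 mm shell width (2 × 0.4), so it's in the infill interior.

infill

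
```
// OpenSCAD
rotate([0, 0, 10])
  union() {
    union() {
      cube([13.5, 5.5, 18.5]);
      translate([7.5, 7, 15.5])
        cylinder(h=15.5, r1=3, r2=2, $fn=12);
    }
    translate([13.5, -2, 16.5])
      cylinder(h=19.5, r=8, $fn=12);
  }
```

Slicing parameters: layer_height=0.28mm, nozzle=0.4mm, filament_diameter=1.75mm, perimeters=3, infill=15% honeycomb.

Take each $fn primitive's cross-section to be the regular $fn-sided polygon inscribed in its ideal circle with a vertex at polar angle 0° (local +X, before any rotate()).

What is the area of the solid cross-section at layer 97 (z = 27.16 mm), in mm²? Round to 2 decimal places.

207.16 mm²

At z = 27.16 mm: the cube does not reach this height (z outside [0, 18.5]); the cone at (7.5, 7) (r1=3→r2=2) has section circumradius 2.248 here — a regular 12-gon (area = (12/2)·2.248²·sin(360°/12) = 15.16 mm²); Merging all regions: only the cone at (7.5, 7) is present, so the union is just that shape — area = 15.16 mm²; the cylinder at (13.5, -2): section is a regular 12-gon, circumradius r=8 (area = (12/2)·8.000²·sin(360°/12) = 192.00 mm²); Taking the union: the 2 present regions are separate (no shared area or edge), so areas and boundary lengths simply add and each stays a separate island — area = 207.16 mm²; (rotated 10° about Z; rotation is an isometry so areas/perimeters/island counts are preserved). Overall, the cross-section has 2 separate islands. Net area = 207.16 mm².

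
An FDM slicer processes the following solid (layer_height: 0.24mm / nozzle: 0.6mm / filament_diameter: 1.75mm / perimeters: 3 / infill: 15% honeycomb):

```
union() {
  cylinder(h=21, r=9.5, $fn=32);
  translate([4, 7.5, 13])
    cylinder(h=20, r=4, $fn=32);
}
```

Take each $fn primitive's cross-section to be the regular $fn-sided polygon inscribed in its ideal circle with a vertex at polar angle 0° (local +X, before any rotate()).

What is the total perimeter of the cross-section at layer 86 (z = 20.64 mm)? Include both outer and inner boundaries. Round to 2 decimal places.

63.74 mm

At z = 20.64 mm: the cylinder: section is a regular 32-gon, circumradius r=9.5 (perimeter = 2·32·9.500·sin(180°/32) = 59.59 mm); the cylinder at (4, 7.5): section is a regular 32-gon, circumradius r=4 (perimeter = 2·32·4.000·sin(180°/32) = 25.09 mm); Merging all regions: the regions partially overlap (shared area 30.40 mm²), so the edge portions inside another operand are dropped and the merged outline is re-measured after clipping — boundary = 63.74 mm. Overall, the cross-section is a single solid region. Total boundary length (outer) = 63.74 mm.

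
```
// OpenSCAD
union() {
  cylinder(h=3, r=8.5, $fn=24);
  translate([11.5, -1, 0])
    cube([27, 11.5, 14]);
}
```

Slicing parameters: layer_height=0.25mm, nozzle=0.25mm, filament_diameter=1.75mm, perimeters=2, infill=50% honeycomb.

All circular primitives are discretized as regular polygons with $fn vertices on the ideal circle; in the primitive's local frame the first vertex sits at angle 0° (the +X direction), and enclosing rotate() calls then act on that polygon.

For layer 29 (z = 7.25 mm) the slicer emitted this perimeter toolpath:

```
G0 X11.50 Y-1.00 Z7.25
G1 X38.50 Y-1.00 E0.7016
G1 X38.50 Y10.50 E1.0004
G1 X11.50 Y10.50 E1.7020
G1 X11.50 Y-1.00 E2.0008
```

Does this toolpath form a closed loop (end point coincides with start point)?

yes

Start point (G0): (11.50, -1.00). End point (last G1): the path returns to the start — closed.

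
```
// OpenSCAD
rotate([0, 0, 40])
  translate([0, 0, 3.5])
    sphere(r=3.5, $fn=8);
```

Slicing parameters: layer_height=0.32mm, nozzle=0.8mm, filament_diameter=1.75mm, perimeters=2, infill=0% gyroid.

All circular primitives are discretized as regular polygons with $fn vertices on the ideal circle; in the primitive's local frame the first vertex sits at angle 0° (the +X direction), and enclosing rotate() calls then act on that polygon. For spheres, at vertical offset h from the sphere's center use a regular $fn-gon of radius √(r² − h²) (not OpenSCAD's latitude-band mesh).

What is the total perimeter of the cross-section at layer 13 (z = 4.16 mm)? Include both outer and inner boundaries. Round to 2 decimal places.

21.05 mm

At z = 4.16 mm: the r=3.5 sphere contributes a regular 8-gon of circumradius √(3.5²−0.66²) = 3.437 (perimeter = 2·8·3.437·sin(180°/8) = 21.05 mm); (rotated 40° about Z; rotation is an isometry so areas/perimeters/island counts are preserved). Overall, the cross-section is a single solid region. Total boundary length (outer) = 21.05 mm.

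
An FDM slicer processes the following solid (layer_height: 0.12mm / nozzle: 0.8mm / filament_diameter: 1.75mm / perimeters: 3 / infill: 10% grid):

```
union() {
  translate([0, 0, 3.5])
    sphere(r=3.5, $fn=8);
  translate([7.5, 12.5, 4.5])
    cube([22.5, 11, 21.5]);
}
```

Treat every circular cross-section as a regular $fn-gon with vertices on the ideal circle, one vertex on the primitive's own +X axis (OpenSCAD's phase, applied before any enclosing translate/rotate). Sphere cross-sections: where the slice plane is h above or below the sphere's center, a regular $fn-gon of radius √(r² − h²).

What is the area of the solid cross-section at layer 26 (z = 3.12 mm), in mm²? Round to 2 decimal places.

At z = 3.12 mm: the sphere: section is a regular 8-gon, circumradius = √(r²−h²) = √(3.5²−0.38²) = 3.479 (area = (8/2)·3.479²·sin(360°/8) = 34.24 mm²); the cube at (7.5, 12.5) is not intersected at this z (z outside [4.5, 26]); Combining (union): only the r=3.5 sphere is present, so the union is just that shape — area = 34.24 mm². Overall, the cross-section is a single solid region. Net area = 34.24 mm².

34.24 mm²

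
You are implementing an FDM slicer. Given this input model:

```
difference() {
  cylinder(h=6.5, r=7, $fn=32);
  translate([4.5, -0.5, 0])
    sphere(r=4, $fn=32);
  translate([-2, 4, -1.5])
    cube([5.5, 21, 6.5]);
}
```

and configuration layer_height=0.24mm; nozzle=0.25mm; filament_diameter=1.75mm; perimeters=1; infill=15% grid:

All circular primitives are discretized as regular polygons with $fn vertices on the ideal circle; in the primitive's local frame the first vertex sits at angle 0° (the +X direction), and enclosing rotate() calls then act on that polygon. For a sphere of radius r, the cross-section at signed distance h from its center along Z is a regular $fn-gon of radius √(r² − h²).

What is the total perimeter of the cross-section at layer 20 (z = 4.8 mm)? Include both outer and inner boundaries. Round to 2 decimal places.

At z = 4.8 mm: the cylinder: section is a regular 32-gon, circumradius r=7 (perimeter = 2·32·7.000·sin(180°/32) = 43.91 mm); the sphere at (4.5, -0.5) is absent (|z−center|=4.800 > r=4); the cube at (-2, 4) (footprint 5.5×21) is included at this height (perimeter 53.00 mm); Taking the first minus the rest: starting from the r=7 cylinder, the 5.5×21 cube at (-2, 4) partially overlaps it — only the 15.11 mm² overlap (of its 115.50 mm²) is removed, clipping the outline — boundary = 48.40 mm. Overall, the cross-section is a single solid region. Total boundary length (outer) = 48.40 mm.

48.40 mm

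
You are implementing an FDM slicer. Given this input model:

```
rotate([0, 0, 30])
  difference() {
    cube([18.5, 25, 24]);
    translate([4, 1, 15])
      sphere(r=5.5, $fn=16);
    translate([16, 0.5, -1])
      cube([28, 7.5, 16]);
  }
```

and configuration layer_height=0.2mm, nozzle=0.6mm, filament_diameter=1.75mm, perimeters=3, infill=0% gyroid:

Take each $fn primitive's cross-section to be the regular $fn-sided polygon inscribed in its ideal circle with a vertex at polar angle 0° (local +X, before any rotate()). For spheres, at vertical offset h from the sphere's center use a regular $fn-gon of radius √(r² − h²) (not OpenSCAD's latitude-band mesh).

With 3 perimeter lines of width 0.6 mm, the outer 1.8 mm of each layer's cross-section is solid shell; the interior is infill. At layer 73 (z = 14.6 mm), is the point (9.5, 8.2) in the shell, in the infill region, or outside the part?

At z = 14.6 mm: the cube (footprint 18.5×25) is included at this height; the r=5.5 sphere at (4, 1) slices to a regular 16-gon of circumradius 5.485 (√(r²−h²) with h=0.4 from center); the cube at (16, 0.5) (footprint 28×7.5) is included at this height; Taking the first minus the rest: starting from the 18.5×25 cube, the r=5.5 sphere at (4, 1) partially overlaps it — only the 51.91 mm² overlap (of its 92.12 mm²) is removed, clipping the outline; the 28×7.5 cube at (16, 0.5) partially overlaps it — only the 18.75 mm² overlap (of its 210.00 mm²) is removed, clipping the outline — 1 connected region; (whole slice rotated 30° about Z — lengths, areas and connectivity unchanged). Overall, the cross-section is a single solid region. Undo the 30° rotation: the query point maps to (12.327, 2.351) in the un-rotated model frame. The nearest boundary edge runs (18.50, 0.00)→(9.29, 0.00); distance from the point to it = 2.35 mm. The point is inside the cross-section and 2.35 mm from the nearest boundary — more than the 1.8 mm shell width (3 × 0.6), so it's in the infill interior.

infill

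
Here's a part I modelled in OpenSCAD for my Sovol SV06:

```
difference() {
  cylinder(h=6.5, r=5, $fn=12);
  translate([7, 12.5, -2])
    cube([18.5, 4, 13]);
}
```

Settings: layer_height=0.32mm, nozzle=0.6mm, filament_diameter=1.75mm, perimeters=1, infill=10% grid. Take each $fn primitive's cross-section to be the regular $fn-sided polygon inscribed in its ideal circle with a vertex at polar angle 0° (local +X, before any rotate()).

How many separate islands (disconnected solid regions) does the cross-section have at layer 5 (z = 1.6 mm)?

At z = 1.6 mm: the r=5 cylinder contributes a regular 12-gon of circumradius 5; the cube at (7, 12.5) is present — its section is the full 18.5×4 rectangle; Subtracting the remaining from the first: starting from the r=5 cylinder, the 18.5×4 cube at (7, 12.5) misses the remaining region (no effect) — 1 connected region. Overall, the cross-section is a single solid region. Island count = 1.

1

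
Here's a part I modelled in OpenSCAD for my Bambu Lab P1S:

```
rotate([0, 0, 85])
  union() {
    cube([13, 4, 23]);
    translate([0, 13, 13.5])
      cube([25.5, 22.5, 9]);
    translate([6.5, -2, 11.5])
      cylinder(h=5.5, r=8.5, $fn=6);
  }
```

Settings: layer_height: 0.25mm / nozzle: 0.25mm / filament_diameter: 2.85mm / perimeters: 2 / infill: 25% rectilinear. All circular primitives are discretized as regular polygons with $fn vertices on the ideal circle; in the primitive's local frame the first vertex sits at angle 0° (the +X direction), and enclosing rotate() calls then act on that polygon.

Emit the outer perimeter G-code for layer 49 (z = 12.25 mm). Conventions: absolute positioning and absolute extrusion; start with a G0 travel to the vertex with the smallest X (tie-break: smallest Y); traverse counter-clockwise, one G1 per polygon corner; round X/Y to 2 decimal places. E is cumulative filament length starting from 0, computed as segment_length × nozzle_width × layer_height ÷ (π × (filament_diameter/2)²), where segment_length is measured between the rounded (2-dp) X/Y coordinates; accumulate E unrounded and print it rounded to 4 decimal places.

At z = 12.25 mm: the 13×4 cube contributes its full rectangle; the cube at (0, 13) is absent (z outside [13.5, 22.5]); the r=8.5 cylinder at (6.5, -2) contributes a regular 6-gon of circumradius 8.5; Merging all regions: the regions partially overlap (shared area 48.29 mm²), so overlapping operands fuse into one piece — 1 connected region; (whole slice rotated 85° about Z — lengths, areas and connectivity unchanged). The outline is a single polygon with 12 vertices. Extrusion per mm of travel: 0.25 × 0.25 / (π × 1.425²) = 0.009797. Accumulating E over each segment gives final E = 0.5205.

G0 X-5.14 Y2.71 Z12.25
G1 X-3.86 Y1.81 E0.0153
G1 X-3.98 Y0.35 E0.0297
G1 X-1.46 Y0.13 E0.0545
G1 X1.82 Y-2.17 E0.0937
G1 X9.52 Y1.43 E0.1770
G1 X10.26 Y9.89 E0.2602
G1 X3.30 Y14.77 E0.3435
G1 X-0.33 Y13.08 E0.3827
G1 X-2.85 Y13.30 E0.4075
G1 X-2.98 Y11.84 E0.4218
G1 X-4.40 Y11.18 E0.4372
G1 X-5.14 Y2.71 E0.5205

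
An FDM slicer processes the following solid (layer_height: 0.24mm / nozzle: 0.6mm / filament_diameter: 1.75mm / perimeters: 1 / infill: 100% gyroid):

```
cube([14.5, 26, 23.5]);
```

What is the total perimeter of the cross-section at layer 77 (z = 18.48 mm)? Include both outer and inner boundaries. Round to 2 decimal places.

81.00 mm

At z = 18.48 mm: the cube is present — its section is the full 14.5×26 rectangle (perimeter 81.00 mm). Overall, the cross-section is a single solid region. Total boundary length (outer) = 81.00 mm.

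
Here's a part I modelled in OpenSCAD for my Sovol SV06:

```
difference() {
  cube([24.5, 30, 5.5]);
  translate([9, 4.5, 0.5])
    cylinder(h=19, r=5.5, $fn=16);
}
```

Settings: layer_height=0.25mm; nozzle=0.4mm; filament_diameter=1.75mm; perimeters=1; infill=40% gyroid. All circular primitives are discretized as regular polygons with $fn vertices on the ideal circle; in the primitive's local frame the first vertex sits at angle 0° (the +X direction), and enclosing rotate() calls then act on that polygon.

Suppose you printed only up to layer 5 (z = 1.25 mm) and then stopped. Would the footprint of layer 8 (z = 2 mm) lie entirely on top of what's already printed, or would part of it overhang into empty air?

entirely on top

Compare the two slices. At z = 1.25: the cube is present — its section is the full 24.5×30 rectangle (area 735.00 mm²); the r=5.5 cylinder at (9, 4.5) gives a regular 16-gon of circumradius 5.5 (constant along its height) (area = (16/2)·5.500²·sin(360°/16) = 92.61 mm²); After the difference (first − rest): starting from the 24.5×30 cube (735.00 mm²), the r=5.5 cylinder at (9, 4.5) partially overlaps it — only the 88.78 mm² overlap (of its 92.61 mm²) is removed, clipping the outline — area = 646.22 mm². At z = 2: the 24.5×30 cube contributes its full rectangle (area 735.00 mm²); the cylinder at (9, 4.5): section is a regular 16-gon, circumradius r=5.5 (area = (16/2)·5.500²·sin(360°/16) = 92.61 mm²); Taking the first minus the rest: starting from the 24.5×30 cube (735.00 mm²), the r=5.5 cylinder at (9, 4.5) partially overlaps it — only the 88.78 mm² overlap (of its 92.61 mm²) is removed, clipping the outline — area = 646.22 mm². Checking containment: the cross-section at z = 2 is a subset of the cross-section at z = 1.25.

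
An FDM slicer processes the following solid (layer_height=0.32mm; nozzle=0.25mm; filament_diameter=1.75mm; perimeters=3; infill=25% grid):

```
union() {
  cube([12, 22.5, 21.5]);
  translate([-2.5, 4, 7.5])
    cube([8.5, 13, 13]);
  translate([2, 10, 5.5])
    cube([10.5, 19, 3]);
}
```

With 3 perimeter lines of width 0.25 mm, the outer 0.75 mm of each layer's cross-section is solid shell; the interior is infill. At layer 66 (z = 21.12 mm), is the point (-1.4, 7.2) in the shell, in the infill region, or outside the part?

At z = 21.12 mm: the cube (footprint 12×22.5) is included at this height; the cube at (-2.5, 4) does not reach this height (z outside [7.5, 20.5]); the cube at (2, 10) is not intersected at this z (z outside [5.5, 8.5]); Merging all regions: only the 12×22.5 cube is present, so the union is just that shape — 1 connected region. Overall, the cross-section is a single solid region. The nearest boundary edge runs (0.00, 22.50)→(0.00, 0.00); distance from the point to it = 1.40 mm. The point is not inside any of the regions above, so it lies outside the cross-section (1.40 mm from the nearest boundary).

outside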